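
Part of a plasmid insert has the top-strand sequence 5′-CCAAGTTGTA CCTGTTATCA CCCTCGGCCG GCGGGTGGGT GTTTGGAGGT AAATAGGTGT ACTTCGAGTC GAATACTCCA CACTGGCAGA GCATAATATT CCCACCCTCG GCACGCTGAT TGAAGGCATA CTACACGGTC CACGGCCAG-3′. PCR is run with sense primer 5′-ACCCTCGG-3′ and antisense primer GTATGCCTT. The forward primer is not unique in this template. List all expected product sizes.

112 bp, 28 bp

The forward primer ACCCTCGG matches the top strand at positions 20–27, 104–111.
The reverse primer's reverse complement is AAGGCATAC, matching at positions 123–131.
Each forward site pairs with the reverse site to give a product ending at position 131: sizes 112, 28 bp.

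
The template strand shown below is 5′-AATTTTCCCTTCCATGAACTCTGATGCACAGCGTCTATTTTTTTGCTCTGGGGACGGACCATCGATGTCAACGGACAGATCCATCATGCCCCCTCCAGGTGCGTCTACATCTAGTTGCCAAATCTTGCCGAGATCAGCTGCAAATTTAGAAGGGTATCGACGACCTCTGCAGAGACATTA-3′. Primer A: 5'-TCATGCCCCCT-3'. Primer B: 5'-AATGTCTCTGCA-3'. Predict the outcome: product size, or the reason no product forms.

Yes — a 96 bp product.

Primer A (TCATGCCCCCT) matches the top strand at positions 84–94; it acts as a forward primer.
Primer B's reverse complement is TGCAGAGACATT, matching the top strand at positions 168–179; it acts as a reverse primer.
The 3' ends face each other across positions 84–179, giving a 96 bp product.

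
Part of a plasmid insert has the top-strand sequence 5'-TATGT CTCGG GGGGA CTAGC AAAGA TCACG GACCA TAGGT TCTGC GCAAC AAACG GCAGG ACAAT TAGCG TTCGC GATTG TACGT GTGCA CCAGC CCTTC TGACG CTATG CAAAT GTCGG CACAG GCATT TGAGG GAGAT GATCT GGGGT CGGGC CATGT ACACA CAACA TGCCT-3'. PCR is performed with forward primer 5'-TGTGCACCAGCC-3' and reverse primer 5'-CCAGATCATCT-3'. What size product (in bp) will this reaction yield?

The forward primer matches the template at positions 85–96.
Reverse complement of the reverse primer: AGATGATCTGG. This occurs on the top strand at positions 137–147.
The product runs from position 85 to position 147, so its length is 147 − 85 + 1 = 63 bp.

63 bp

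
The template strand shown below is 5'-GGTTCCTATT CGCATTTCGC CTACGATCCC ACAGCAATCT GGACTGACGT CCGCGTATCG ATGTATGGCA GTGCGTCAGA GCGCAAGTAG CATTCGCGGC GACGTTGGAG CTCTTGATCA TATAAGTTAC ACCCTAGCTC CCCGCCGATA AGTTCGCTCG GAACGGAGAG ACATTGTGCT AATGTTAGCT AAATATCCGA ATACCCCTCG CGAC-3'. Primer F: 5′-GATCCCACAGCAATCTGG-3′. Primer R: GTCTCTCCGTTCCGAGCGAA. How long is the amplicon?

148 bp

Scanning the template, GATCCCACAGCAATCTGG occurs at positions 25–42; this primer anneals to the bottom strand there with its 3' end pointing downstream.
The reverse primer's reverse complement is TTCGCTCGGAACGGAGAGAC, which matches the template at positions 153–172.
Product length = (reverse-primer end) − (forward-primer start) + 1 = 172 − 25 + 1 = 148 bp.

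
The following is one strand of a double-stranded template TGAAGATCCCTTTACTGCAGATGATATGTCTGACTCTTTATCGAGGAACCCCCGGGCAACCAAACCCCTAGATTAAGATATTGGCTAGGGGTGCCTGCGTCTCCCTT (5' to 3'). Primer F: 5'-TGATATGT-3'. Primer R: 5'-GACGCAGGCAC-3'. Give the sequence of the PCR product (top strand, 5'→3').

Forward primer TGATATGT is found on the top strand at positions 22–29.
Taking the reverse complement of GACGCAGGCAC gives GTGCCTGCGTC, found at positions 91–101 on the template; the primer anneals here to the top strand with its 3' end pointing upstream.
The product is the template from position 22 through 101 (80 bp).

5'-TGATATGTCTGACTCTTTATCGAGGAACCCCCGGGCAACCAAACCCCTAGATTAAGATATTGGCTAGGGGTGCCTGCGTC-3'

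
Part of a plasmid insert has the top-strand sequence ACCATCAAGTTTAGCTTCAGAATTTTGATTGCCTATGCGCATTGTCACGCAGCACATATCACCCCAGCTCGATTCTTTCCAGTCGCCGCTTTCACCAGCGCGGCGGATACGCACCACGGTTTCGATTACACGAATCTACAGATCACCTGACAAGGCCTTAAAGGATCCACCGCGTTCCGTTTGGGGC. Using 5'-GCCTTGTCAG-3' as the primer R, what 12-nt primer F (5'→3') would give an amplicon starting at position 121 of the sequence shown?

The reverse primer's reverse complement CTGACAAGGC matches the template at positions 147–156; the product starts at position 121.
The forward primer is identical to the top strand over positions 121–132: TTCGATTACACG.

5'-TTCGATTACACG-3'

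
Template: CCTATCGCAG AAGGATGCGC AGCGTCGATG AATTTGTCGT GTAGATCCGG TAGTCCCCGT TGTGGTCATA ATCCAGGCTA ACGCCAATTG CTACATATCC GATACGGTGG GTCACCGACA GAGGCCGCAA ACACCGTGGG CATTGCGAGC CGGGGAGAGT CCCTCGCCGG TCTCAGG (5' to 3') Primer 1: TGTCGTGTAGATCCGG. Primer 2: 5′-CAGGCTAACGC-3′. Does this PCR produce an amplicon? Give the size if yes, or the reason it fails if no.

No product — both primers anneal to the same strand and extend in the same direction.

Primer 1 (TGTCGTGTAGATCCGG) matches the top strand at positions 35–50 (3' end points downstream).
Primer 2 (CAGGCTAACGC) also matches the top strand directly, at positions 74–84 — its reverse complement GCGTTAGCCTG is not present.
Both primers anneal to the bottom strand with 3' ends pointing the same way, so neither can prime synthesis back toward the other.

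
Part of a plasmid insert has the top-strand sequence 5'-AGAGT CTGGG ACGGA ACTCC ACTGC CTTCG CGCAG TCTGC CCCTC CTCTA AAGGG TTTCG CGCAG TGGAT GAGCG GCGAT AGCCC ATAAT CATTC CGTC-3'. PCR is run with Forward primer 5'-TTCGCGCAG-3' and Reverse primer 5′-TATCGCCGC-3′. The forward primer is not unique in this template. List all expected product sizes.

55 bp, 25 bp

The forward primer TTCGCGCAG matches the top strand at positions 27–35, 57–65.
The reverse primer's reverse complement is GCGGCGATA, matching at positions 73–81.
Each forward site pairs with the reverse site to give a product ending at position 81: sizes 55, 25 bp.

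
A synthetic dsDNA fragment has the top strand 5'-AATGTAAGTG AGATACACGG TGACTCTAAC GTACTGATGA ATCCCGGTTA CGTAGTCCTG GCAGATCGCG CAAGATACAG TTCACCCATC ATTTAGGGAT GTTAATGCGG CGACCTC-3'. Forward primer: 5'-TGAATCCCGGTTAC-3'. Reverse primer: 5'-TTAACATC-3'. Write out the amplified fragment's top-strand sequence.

Scanning the template, TGAATCCCGGTTAC occurs at positions 38–51; this primer anneals to the bottom strand there with its 3' end pointing downstream.
Reverse complement of the reverse primer: GATGTTAA. This occurs on the top strand at positions 98–105.
The product is the template from position 38 through 105 (68 bp).

5'-TGAATCCCGGTTACGTAGTCCTGGCAGATCGCGCAAGATACAGTTCACCCATCATTTAGGGATGTTAA-3'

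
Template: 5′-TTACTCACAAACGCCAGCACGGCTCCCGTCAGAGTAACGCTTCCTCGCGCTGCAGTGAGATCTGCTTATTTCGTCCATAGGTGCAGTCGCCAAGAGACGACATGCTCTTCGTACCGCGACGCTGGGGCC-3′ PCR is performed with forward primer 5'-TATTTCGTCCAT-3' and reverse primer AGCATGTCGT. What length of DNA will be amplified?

Scanning the template, TATTTCGTCCAT occurs at positions 67–78; this primer anneals to the bottom strand there with its 3' end pointing downstream.
The reverse primer's reverse complement is ACGACATGCT, which matches the template at positions 97–106.
Amplicon spans positions 67–106: 40 bp.

40 bp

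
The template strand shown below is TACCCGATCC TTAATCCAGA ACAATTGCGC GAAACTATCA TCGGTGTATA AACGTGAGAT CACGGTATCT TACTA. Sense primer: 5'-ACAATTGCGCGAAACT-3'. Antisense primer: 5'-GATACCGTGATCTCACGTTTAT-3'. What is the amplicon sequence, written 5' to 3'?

5'-ACAATTGCGCGAAACTATCATCGGTGTATAAACGTGAGATCACGGTATC-3'

Scanning the template, ACAATTGCGCGAAACT occurs at positions 21–36; this primer anneals to the bottom strand there with its 3' end pointing downstream.
Reverse complement of the reverse primer: ATAAACGTGAGATCACGGTATC. This occurs on the top strand at positions 48–69.
The product is the template from position 21 through 69 (49 bp).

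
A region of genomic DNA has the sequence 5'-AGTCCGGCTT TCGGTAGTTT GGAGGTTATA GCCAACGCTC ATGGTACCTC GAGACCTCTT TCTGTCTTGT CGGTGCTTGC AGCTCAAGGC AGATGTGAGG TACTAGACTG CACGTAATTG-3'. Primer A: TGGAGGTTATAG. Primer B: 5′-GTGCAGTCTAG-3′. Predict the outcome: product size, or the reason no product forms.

Primer A (TGGAGGTTATAG) matches the top strand at positions 20–31; it acts as a forward primer.
Primer B's reverse complement is CTAGACTGCAC, matching the top strand at positions 103–113; it acts as a reverse primer.
The 3' ends face each other across positions 20–113, giving a 94 bp product.

Yes — a 94 bp product.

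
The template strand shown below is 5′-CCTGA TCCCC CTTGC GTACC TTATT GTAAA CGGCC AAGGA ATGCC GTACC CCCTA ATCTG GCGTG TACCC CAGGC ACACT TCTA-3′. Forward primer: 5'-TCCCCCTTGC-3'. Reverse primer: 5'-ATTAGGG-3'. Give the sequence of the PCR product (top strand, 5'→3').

5'-TCCCCCTTGCGTACCTTATTGTAAACGGCCAAGGAATGCCGTACCCCCTAAT-3'

Scanning the template, TCCCCCTTGC occurs at positions 6–15; this primer anneals to the bottom strand there with its 3' end pointing downstream.
The reverse primer's reverse complement is CCCTAAT, which matches the template at positions 51–57.
The product is the template from position 6 through 57 (52 bp).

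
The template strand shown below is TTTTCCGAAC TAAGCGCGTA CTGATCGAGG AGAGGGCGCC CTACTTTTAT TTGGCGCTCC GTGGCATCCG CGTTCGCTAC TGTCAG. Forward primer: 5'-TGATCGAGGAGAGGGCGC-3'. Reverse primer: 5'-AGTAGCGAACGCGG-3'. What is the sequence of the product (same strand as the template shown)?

The forward primer matches the template at positions 22–39.
Taking the reverse complement of AGTAGCGAACGCGG gives CCGCGTTCGCTACT, found at positions 68–81 on the template; the primer anneals here to the top strand with its 3' end pointing upstream.
The product is the template from position 22 through 81 (60 bp).

5'-TGATCGAGGAGAGGGCGCCCTACTTTTATTTGGCGCTCCGTGGCATCCGCGTTCGCTACT-3'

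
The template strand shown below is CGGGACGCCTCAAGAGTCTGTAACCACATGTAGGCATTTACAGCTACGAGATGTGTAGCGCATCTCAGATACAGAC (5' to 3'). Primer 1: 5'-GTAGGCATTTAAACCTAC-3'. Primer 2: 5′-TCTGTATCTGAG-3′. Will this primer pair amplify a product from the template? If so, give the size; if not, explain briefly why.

Primer 1 (GTAGGCATTTAAACCTAC) does not match the top strand, and its reverse complement GTAGGTTTAAATGCCTAC does not match either.
With no annealing site for primer 1, no amplification occurs.

No product — primer 1 has no binding site in the template.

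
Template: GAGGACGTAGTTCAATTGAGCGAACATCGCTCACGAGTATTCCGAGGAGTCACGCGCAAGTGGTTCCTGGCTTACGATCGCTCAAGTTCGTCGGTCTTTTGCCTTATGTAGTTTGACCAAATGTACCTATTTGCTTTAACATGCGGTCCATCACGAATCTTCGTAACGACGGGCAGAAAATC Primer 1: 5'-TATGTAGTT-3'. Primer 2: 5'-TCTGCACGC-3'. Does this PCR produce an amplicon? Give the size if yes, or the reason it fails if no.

No product — primer 2 has no binding site in the template.

Primer 2 (TCTGCACGC) does not match the top strand, and its reverse complement GCGTGCAGA does not match either.
With no annealing site for primer 2, no amplification occurs.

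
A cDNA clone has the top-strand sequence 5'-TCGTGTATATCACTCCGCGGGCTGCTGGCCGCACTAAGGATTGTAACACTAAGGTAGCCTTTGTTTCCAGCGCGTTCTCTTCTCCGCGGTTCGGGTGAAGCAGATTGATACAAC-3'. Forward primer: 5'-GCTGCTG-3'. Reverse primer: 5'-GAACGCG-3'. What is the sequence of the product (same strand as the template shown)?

5'-GCTGCTGGCCGCACTAAGGATTGTAACACTAAGGTAGCCTTTGTTTCCAGCGCGTTC-3'

Scanning the template, GCTGCTG occurs at positions 21–27; this primer anneals to the bottom strand there with its 3' end pointing downstream.
Taking the reverse complement of GAACGCG gives CGCGTTC, found at positions 71–77 on the template; the primer anneals here to the top strand with its 3' end pointing upstream.
The product is the template from position 21 through 77 (57 bp).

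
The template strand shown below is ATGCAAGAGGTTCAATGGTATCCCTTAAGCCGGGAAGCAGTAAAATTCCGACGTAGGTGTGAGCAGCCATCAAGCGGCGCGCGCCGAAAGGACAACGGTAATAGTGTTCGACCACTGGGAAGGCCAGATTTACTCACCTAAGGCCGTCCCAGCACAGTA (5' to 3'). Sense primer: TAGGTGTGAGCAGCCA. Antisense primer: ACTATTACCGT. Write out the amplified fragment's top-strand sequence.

Forward primer TAGGTGTGAGCAGCCA is found on the top strand at positions 54–69.
Taking the reverse complement of ACTATTACCGT gives ACGGTAATAGT, found at positions 95–105 on the template; the primer anneals here to the top strand with its 3' end pointing upstream.
The product is the template from position 54 through 105 (52 bp).

5'-TAGGTGTGAGCAGCCATCAAGCGGCGCGCGCCGAAAGGACAACGGTAATAGT-3'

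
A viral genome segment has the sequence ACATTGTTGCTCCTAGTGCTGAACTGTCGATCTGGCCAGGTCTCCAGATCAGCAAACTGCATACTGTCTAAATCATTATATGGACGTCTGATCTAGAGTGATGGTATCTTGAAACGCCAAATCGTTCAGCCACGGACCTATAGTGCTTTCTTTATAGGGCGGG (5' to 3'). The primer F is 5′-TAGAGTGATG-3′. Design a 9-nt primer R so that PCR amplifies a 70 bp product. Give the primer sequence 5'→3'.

5'-CCCGCCCTA-3'

The forward primer binds at positions 94–103, so a 70 bp product ends at position 94 + 70 − 1 = 163.
The reverse primer anneals to the top strand over positions 155–163, i.e. to TAGGGCGGG.
Its sequence written 5'→3' is the reverse complement: CCCGCCCTA.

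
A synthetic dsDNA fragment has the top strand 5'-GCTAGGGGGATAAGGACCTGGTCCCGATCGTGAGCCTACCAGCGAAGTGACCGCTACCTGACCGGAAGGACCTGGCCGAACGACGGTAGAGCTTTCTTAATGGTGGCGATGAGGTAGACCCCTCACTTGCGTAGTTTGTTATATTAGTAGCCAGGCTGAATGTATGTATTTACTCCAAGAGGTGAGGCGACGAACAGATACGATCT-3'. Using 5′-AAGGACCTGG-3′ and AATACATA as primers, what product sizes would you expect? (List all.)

159 bp, 105 bp

The forward primer AAGGACCTGG matches the top strand at positions 12–21, 66–75.
The reverse primer's reverse complement is TATGTATT, matching at positions 163–170.
Each forward site pairs with the reverse site to give a product ending at position 170: sizes 159, 105 bp.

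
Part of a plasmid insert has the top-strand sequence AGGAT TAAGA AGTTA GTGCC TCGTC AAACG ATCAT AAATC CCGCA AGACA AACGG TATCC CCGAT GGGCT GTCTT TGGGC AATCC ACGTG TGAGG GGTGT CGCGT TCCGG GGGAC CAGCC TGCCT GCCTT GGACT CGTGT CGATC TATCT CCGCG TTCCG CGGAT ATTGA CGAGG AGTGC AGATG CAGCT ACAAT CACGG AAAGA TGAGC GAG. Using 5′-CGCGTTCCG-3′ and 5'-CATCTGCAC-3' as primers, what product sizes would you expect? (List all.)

The forward primer CGCGTTCCG matches the top strand at positions 101–109, 152–160.
The reverse primer's reverse complement is GTGCAGATG, matching at positions 177–185.
Each forward site pairs with the reverse site to give a product ending at position 185: sizes 85, 34 bp.

85 bp, 34 bp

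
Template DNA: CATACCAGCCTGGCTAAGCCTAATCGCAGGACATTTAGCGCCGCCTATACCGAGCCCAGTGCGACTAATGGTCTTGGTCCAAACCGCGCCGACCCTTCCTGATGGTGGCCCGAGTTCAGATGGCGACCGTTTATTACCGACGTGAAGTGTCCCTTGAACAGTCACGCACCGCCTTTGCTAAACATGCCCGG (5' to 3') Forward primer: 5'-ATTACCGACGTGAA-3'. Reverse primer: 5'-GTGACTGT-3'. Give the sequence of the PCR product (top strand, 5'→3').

Forward primer ATTACCGACGTGAA is found on the top strand at positions 133–146.
The reverse primer's reverse complement is ACAGTCAC, which matches the template at positions 158–165.
The product is the template from position 133 through 165 (33 bp).

5'-ATTACCGACGTGAAGTGTCCCTTGAACAGTCAC-3'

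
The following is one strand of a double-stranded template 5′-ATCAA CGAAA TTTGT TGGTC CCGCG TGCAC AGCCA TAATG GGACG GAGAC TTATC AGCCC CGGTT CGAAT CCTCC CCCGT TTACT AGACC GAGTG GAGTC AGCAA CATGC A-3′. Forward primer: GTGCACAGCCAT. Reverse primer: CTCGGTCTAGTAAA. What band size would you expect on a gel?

69 bp

Forward primer GTGCACAGCCAT is found on the top strand at positions 25–36.
Taking the reverse complement of CTCGGTCTAGTAAA gives TTTACTAGACCGAG, found at positions 80–93 on the template; the primer anneals here to the top strand with its 3' end pointing upstream.
Amplicon spans positions 25–93: 69 bp.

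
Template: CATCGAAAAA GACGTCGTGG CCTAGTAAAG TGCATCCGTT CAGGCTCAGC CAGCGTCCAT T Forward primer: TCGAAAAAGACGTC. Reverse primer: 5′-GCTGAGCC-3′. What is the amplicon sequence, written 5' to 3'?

5'-TCGAAAAAGACGTCGTGGCCTAGTAAAGTGCATCCGTTCAGGCTCAGC-3'

Scanning the template, TCGAAAAAGACGTC occurs at positions 3–16; this primer anneals to the bottom strand there with its 3' end pointing downstream.
Reverse complement of the reverse primer: GGCTCAGC. This occurs on the top strand at positions 43–50.
The product is the template from position 3 through 50 (48 bp).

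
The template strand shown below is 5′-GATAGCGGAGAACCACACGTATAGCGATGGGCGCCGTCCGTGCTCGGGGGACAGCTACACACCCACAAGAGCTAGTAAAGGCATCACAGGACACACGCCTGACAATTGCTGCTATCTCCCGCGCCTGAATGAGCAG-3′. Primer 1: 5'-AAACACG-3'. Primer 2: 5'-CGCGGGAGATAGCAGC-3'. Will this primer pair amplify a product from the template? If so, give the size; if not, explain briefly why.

Primer 1 (AAACACG) does not match the top strand, and its reverse complement CGTGTTT does not match either.
With no annealing site for primer 1, no amplification occurs.

No product — primer 1 has no binding site in the template.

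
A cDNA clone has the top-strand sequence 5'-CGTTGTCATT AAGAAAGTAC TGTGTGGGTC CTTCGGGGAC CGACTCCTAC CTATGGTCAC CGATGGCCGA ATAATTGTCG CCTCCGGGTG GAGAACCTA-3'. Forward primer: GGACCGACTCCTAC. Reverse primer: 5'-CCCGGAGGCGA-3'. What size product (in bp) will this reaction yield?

Scanning the template, GGACCGACTCCTAC occurs at positions 37–50; this primer anneals to the bottom strand there with its 3' end pointing downstream.
Reverse complement of the reverse primer: TCGCCTCCGGG. This occurs on the top strand at positions 78–88.
Product length = (reverse-primer end) − (forward-primer start) + 1 = 88 − 37 + 1 = 52 bp.

52 bp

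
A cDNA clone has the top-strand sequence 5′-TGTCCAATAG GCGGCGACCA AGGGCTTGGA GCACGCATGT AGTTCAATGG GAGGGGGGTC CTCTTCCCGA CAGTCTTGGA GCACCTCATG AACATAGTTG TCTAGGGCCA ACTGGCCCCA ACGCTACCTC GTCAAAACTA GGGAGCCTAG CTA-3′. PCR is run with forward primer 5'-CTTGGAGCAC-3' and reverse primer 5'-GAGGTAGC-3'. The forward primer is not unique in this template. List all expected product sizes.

106 bp, 56 bp

The forward primer CTTGGAGCAC matches the top strand at positions 25–34, 75–84.
The reverse primer's reverse complement is GCTACCTC, matching at positions 123–130.
Each forward site pairs with the reverse site to give a product ending at position 130: sizes 106, 56 bp.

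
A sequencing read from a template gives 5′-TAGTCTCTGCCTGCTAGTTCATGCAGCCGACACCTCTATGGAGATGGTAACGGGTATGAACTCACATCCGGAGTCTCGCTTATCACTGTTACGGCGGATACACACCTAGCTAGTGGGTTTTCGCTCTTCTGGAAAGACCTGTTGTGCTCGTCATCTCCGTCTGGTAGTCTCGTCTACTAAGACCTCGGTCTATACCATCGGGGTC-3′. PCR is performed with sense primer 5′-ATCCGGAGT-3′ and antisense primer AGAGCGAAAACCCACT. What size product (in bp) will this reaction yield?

62 bp

Forward primer ATCCGGAGT is found on the top strand at positions 66–74.
Taking the reverse complement of AGAGCGAAAACCCACT gives AGTGGGTTTTCGCTCT, found at positions 112–127 on the template; the primer anneals here to the top strand with its 3' end pointing upstream.
Amplicon spans positions 66–127: 62 bp.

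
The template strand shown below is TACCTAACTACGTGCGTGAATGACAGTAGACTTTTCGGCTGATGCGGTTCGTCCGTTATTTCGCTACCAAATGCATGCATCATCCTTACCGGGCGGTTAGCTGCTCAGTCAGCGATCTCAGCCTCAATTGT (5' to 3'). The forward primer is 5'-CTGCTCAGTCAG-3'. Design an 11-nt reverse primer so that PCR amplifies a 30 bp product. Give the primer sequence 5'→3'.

The forward primer binds at positions 101–112, so a 30 bp product ends at position 101 + 30 − 1 = 130.
The reverse primer anneals to the top strand over positions 120–130, i.e. to AGCCTCAATTG.
Its sequence written 5'→3' is the reverse complement: CAATTGAGGCT.

5'-CAATTGAGGCT-3'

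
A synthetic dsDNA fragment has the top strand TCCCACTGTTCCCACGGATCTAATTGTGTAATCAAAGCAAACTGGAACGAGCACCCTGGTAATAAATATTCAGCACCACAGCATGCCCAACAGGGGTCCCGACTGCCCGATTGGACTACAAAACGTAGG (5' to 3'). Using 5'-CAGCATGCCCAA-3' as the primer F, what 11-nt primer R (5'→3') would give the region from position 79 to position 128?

5'-CTACGTTTTGT-3'

The product's 3' end on the top strand is position 128.
The reverse primer anneals to the top strand over positions 118–128, i.e. to ACAAAACGTAG.
Its sequence written 5'→3' is the reverse complement: CTACGTTTTGT.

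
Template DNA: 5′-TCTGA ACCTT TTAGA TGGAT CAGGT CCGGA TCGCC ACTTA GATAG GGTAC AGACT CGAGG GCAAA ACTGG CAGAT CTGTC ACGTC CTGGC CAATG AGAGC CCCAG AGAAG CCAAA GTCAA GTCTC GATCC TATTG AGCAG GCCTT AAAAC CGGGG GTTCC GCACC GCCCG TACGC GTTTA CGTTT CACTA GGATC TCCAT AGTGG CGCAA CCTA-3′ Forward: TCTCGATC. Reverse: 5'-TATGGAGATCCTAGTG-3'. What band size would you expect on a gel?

Forward primer TCTCGATC is found on the top strand at positions 122–129.
The reverse primer's reverse complement is CACTAGGATCTCCATA, which matches the template at positions 186–201.
The product runs from position 122 to position 201, so its length is 201 − 122 + 1 = 80 bp.

80 bp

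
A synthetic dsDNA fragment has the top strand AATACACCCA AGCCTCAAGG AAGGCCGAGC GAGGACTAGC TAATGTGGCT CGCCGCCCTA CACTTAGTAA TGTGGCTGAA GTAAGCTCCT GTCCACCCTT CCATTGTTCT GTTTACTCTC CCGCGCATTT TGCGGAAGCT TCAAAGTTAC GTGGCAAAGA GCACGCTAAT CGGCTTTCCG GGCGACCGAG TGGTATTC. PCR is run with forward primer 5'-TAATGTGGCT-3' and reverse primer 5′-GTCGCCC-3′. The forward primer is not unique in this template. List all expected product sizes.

The forward primer TAATGTGGCT matches the top strand at positions 41–50, 68–77.
The reverse primer's reverse complement is GGGCGAC, matching at positions 180–186.
Each forward site pairs with the reverse site to give a product ending at position 186: sizes 146, 119 bp.

146 bp, 119 bp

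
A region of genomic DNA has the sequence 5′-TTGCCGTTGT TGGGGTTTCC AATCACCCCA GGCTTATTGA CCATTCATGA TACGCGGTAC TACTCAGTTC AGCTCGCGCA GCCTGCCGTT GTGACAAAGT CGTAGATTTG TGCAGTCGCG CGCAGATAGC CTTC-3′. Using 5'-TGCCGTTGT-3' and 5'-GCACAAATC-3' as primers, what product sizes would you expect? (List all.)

112 bp, 30 bp

The forward primer TGCCGTTGT matches the top strand at positions 2–10, 84–92.
The reverse primer's reverse complement is GATTTGTGC, matching at positions 105–113.
Each forward site pairs with the reverse site to give a product ending at position 113: sizes 112, 30 bp.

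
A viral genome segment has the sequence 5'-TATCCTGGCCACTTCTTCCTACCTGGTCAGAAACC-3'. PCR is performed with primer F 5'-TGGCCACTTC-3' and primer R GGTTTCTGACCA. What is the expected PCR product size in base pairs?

30 bp

The forward primer matches the template at positions 6–15.
Taking the reverse complement of GGTTTCTGACCA gives TGGTCAGAAACC, found at positions 24–35 on the template; the primer anneals here to the top strand with its 3' end pointing upstream.
Amplicon spans positions 6–35: 30 bp.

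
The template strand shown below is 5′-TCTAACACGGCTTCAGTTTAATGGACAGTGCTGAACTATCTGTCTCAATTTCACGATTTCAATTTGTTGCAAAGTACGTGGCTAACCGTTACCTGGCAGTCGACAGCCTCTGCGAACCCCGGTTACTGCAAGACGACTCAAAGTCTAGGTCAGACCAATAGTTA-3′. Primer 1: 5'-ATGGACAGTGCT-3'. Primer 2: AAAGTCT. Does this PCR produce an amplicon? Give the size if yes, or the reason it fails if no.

Primer 1 (ATGGACAGTGCT) matches the top strand at positions 21–32 (3' end points downstream).
Primer 2 (AAAGTCT) also matches the top strand directly, at positions 140–146 — its reverse complement AGACTTT is not present.
Both primers anneal to the bottom strand with 3' ends pointing the same way, so neither can prime synthesis back toward the other.

No product — both primers anneal to the same strand and extend in the same direction.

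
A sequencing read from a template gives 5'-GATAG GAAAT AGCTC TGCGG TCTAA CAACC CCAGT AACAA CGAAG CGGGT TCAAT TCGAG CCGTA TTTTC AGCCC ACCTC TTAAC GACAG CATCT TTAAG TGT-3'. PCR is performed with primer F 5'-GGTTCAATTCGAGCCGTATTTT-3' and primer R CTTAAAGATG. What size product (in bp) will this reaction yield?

53 bp

Forward primer GGTTCAATTCGAGCCGTATTTT is found on the top strand at positions 48–69.
Taking the reverse complement of CTTAAAGATG gives CATCTTTAAG, found at positions 91–100 on the template; the primer anneals here to the top strand with its 3' end pointing upstream.
Amplicon spans positions 48–100: 53 bp.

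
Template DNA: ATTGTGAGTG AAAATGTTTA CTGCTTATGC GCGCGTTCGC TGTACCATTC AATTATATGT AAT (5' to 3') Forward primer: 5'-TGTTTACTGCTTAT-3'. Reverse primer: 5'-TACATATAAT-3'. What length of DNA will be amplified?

47 bp

The forward primer matches the template at positions 15–28.
The reverse primer's reverse complement is ATTATATGTA, which matches the template at positions 52–61.
The product runs from position 15 to position 61, so its length is 61 − 15 + 1 = 47 bp.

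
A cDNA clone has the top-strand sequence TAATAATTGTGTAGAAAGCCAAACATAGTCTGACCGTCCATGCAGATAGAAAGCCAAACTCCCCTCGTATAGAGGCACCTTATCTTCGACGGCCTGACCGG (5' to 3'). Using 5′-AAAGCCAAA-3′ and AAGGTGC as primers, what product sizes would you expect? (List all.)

67 bp, 32 bp

The forward primer AAAGCCAAA matches the top strand at positions 15–23, 50–58.
The reverse primer's reverse complement is GCACCTT, matching at positions 75–81.
Each forward site pairs with the reverse site to give a product ending at position 81: sizes 67, 32 bp.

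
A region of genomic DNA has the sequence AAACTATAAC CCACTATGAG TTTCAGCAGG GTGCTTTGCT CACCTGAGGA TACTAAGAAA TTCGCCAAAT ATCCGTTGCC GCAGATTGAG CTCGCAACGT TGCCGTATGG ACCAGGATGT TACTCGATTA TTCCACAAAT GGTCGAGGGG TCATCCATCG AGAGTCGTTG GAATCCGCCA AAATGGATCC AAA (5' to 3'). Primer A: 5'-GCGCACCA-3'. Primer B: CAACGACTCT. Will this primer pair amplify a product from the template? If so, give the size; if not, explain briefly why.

Primer A (GCGCACCA) does not match the top strand, and its reverse complement TGGTGCGC does not match either.
With no annealing site for primer A, no amplification occurs.

No product — primer A has no binding site in the template.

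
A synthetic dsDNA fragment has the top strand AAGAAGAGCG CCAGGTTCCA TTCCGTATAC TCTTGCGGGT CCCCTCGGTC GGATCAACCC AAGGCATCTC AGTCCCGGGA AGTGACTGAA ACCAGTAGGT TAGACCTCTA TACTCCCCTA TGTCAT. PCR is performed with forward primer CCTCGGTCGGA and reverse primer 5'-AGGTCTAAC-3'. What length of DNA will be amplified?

Forward primer CCTCGGTCGGA is found on the top strand at positions 43–53.
The reverse primer's reverse complement is GTTAGACCT, which matches the template at positions 99–107.
The product runs from position 43 to position 107, so its length is 107 − 43 + 1 = 65 bp.

65 bp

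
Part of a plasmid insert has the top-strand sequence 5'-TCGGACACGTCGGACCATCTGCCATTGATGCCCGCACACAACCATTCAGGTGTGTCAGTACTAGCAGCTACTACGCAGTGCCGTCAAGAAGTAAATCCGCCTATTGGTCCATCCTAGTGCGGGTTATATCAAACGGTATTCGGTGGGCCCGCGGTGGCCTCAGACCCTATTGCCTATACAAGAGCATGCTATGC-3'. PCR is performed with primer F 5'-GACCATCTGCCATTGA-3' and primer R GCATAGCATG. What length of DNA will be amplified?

182 bp

Forward primer GACCATCTGCCATTGA is found on the top strand at positions 13–28.
Reverse complement of the reverse primer: CATGCTATGC. This occurs on the top strand at positions 185–194.
Amplicon spans positions 13–194: 182 bp.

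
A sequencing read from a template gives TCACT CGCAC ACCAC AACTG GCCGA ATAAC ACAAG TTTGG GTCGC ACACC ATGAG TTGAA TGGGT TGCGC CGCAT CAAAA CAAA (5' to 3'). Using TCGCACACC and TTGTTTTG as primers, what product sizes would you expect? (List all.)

79 bp, 42 bp

The forward primer TCGCACACC matches the top strand at positions 5–13, 42–50.
The reverse primer's reverse complement is CAAAACAA, matching at positions 76–83.
Each forward site pairs with the reverse site to give a product ending at position 83: sizes 79, 42 bp.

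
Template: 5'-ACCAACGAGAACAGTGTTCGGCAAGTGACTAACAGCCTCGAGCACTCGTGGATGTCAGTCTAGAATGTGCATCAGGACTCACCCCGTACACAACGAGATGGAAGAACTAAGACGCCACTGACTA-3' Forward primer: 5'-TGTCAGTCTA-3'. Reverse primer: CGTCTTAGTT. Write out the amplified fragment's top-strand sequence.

5'-TGTCAGTCTAGAATGTGCATCAGGACTCACCCCGTACACAACGAGATGGAAGAACTAAGACG-3'

Forward primer TGTCAGTCTA is found on the top strand at positions 53–62.
The reverse primer's reverse complement is AACTAAGACG, which matches the template at positions 105–114.
The product is the template from position 53 through 114 (62 bp).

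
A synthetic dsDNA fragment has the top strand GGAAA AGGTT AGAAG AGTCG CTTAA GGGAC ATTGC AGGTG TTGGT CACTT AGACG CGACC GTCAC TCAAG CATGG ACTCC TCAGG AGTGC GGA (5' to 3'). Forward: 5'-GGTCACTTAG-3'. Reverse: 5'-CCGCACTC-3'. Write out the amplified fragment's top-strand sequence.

5'-GGTCACTTAGACGCGACCGTCACTCAAGCATGGACTCCTCAGGAGTGCGG-3'

Forward primer GGTCACTTAG is found on the top strand at positions 43–52.
The reverse primer's reverse complement is GAGTGCGG, which matches the template at positions 85–92.
The product is the template from position 43 through 92 (50 bp).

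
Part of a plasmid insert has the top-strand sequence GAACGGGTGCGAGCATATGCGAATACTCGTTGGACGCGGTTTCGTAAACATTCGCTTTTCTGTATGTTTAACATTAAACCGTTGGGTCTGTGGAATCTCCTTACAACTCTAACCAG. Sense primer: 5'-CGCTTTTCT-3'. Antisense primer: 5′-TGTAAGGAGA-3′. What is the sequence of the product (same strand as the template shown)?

5'-CGCTTTTCTGTATGTTTAACATTAAACCGTTGGGTCTGTGGAATCTCCTTACA-3'

The forward primer matches the template at positions 53–61.
The reverse primer's reverse complement is TCTCCTTACA, which matches the template at positions 96–105.
The product is the template from position 53 through 105 (53 bp).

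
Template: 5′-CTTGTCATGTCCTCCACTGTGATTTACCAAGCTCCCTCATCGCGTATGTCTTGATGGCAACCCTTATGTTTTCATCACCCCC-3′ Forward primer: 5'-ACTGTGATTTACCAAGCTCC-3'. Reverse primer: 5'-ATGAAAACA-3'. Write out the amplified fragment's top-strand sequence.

5'-ACTGTGATTTACCAAGCTCCCTCATCGCGTATGTCTTGATGGCAACCCTTATGTTTTCAT-3'

Scanning the template, ACTGTGATTTACCAAGCTCC occurs at positions 16–35; this primer anneals to the bottom strand there with its 3' end pointing downstream.
Reverse complement of the reverse primer: TGTTTTCAT. This occurs on the top strand at positions 67–75.
The product is the template from position 16 through 75 (60 bp).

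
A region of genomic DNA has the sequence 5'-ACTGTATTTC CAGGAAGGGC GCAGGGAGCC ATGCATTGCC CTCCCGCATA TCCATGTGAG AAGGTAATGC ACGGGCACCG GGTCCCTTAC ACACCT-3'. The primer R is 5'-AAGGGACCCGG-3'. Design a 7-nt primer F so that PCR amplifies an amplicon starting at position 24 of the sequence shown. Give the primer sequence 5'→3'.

5'-GGGAGCC-3'

The reverse primer's reverse complement CCGGGTCCCTT matches the template at positions 78–88; the product starts at position 24.
The forward primer is identical to the top strand over positions 24–30: GGGAGCC.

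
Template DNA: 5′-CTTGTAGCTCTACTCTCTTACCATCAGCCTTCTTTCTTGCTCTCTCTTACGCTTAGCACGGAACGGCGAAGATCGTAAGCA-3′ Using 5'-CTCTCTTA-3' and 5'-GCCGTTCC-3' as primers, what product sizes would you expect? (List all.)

The forward primer CTCTCTTA matches the top strand at positions 13–20, 42–49.
The reverse primer's reverse complement is GGAACGGC, matching at positions 60–67.
Each forward site pairs with the reverse site to give a product ending at position 67: sizes 55, 26 bp.

55 bp, 26 bp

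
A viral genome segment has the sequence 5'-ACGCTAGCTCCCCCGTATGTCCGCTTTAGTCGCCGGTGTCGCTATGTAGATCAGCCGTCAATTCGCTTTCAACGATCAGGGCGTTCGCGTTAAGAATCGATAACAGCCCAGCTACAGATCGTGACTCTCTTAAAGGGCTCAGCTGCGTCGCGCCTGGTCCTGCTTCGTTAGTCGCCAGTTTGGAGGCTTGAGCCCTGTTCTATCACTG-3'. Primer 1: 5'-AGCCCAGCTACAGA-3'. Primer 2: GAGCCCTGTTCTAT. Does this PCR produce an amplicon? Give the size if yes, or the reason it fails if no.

No product — both primers anneal to the same strand and extend in the same direction.

Primer 1 (AGCCCAGCTACAGA) matches the top strand at positions 105–118 (3' end points downstream).
Primer 2 (GAGCCCTGTTCTAT) also matches the top strand directly, at positions 190–203 — its reverse complement ATAGAACAGGGCTC is not present.
Both primers anneal to the bottom strand with 3' ends pointing the same way, so neither can prime synthesis back toward the other.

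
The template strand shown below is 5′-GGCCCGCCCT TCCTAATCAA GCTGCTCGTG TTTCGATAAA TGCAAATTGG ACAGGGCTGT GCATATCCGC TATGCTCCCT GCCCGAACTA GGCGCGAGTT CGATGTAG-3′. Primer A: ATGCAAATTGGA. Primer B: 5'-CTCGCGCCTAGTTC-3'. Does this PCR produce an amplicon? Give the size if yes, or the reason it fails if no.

Primer A (ATGCAAATTGGA) matches the top strand at positions 40–51; it acts as a forward primer.
Primer B's reverse complement is GAACTAGGCGCGAG, matching the top strand at positions 85–98; it acts as a reverse primer.
The 3' ends face each other across positions 40–98, giving a 59 bp product.

Yes — a 59 bp product.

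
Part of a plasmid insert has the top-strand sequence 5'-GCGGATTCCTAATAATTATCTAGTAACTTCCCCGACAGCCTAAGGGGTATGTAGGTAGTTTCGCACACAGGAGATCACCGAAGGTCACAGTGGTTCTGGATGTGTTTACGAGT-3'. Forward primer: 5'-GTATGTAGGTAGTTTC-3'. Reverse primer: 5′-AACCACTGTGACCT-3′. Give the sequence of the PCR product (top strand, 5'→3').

5'-GTATGTAGGTAGTTTCGCACACAGGAGATCACCGAAGGTCACAGTGGTT-3'

Scanning the template, GTATGTAGGTAGTTTC occurs at positions 47–62; this primer anneals to the bottom strand there with its 3' end pointing downstream.
The reverse primer's reverse complement is AGGTCACAGTGGTT, which matches the template at positions 82–95.
The product is the template from position 47 through 95 (49 bp).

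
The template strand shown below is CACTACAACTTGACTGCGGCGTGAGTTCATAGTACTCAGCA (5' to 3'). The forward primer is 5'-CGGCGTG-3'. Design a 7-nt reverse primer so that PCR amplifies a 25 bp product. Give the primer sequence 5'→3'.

5'-TGCTGAG-3'

The forward primer binds at positions 17–23, so a 25 bp product ends at position 17 + 25 − 1 = 41.
The reverse primer anneals to the top strand over positions 35–41, i.e. to CTCAGCA.
Its sequence written 5'→3' is the reverse complement: TGCTGAG.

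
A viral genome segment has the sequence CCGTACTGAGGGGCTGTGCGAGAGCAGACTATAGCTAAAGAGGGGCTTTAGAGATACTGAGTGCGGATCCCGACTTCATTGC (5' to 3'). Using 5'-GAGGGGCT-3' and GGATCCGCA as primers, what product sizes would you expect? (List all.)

The forward primer GAGGGGCT matches the top strand at positions 8–15, 40–47.
The reverse primer's reverse complement is TGCGGATCC, matching at positions 62–70.
Each forward site pairs with the reverse site to give a product ending at position 70: sizes 63, 31 bp.

63 bp, 31 bp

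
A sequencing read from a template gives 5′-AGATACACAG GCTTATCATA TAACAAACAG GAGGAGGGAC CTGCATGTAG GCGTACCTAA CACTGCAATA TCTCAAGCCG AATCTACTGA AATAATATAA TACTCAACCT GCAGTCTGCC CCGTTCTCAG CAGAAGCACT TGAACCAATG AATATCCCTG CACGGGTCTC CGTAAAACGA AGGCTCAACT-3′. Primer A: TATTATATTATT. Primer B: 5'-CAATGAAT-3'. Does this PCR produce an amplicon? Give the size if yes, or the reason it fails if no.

Primer A (TATTATATTATT) has reverse complement AATAATATAATA, which matches the top strand at positions 91–102; primer A anneals to the top strand there with its 3' end pointing upstream toward position 91.
Primer B (CAATGAAT) matches the top strand directly at positions 146–153; it anneals to the bottom strand with its 3' end pointing downstream toward position 153.
The 3' ends diverge (primer A extends toward position 1, primer B toward position 190), so the primers never converge on a shared product.

No product — the primers' 3' ends point away from each other.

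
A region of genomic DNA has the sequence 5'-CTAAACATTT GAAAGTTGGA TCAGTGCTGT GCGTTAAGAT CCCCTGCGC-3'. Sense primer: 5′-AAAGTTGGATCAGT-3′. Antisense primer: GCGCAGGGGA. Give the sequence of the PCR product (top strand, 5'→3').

The forward primer matches the template at positions 12–25.
The reverse primer's reverse complement is TCCCCTGCGC, which matches the template at positions 40–49.
The product is the template from position 12 through 49 (38 bp).

5'-AAAGTTGGATCAGTGCTGTGCGTTAAGATCCCCTGCGC-3'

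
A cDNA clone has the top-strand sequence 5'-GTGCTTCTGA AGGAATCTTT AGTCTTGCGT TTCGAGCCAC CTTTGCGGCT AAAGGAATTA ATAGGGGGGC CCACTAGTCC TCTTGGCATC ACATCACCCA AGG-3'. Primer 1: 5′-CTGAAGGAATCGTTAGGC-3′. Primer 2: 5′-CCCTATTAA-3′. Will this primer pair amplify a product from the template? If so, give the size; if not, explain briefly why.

No product — primer 1 has no binding site in the template.

Primer 1 (CTGAAGGAATCGTTAGGC) does not match the top strand, and its reverse complement GCCTAACGATTCCTTCAG does not match either.
With no annealing site for primer 1, no amplification occurs.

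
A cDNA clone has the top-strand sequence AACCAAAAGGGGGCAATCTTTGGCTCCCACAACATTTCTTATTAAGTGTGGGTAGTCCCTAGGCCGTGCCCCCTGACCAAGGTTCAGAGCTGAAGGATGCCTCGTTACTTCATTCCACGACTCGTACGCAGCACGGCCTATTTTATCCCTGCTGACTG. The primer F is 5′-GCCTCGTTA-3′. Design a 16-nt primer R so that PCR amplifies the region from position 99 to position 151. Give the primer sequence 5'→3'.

The product's 3' end on the top strand is position 151.
The reverse primer anneals to the top strand over positions 136–151, i.e. to GCCTATTTTATCCCTG.
Its sequence written 5'→3' is the reverse complement: CAGGGATAAAATAGGC.

5'-CAGGGATAAAATAGGC-3'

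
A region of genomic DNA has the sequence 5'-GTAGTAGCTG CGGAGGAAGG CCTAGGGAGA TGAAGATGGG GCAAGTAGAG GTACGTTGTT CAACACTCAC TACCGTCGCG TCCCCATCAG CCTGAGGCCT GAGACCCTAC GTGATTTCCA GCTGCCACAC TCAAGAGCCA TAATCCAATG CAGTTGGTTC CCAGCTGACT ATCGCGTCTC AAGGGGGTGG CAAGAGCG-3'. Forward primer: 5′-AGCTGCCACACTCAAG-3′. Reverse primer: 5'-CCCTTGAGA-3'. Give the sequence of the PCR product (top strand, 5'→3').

Forward primer AGCTGCCACACTCAAG is found on the top strand at positions 120–135.
Reverse complement of the reverse primer: TCTCAAGGG. This occurs on the top strand at positions 177–185.
The product is the template from position 120 through 185 (66 bp).

5'-AGCTGCCACACTCAAGAGCCATAATCCAATGCAGTTGGTTCCCAGCTGACTATCGCGTCTCAAGGG-3'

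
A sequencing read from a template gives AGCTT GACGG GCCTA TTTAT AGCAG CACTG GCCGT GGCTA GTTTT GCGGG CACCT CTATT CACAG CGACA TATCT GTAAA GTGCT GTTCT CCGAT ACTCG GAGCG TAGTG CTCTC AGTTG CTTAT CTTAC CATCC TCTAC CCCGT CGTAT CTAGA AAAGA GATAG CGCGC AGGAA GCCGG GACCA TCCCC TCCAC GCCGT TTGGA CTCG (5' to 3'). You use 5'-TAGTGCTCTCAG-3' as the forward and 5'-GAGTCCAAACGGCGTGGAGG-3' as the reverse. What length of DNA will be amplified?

103 bp

The forward primer matches the template at positions 106–117.
Reverse complement of the reverse primer: CCTCCACGCCGTTTGGACTC. This occurs on the top strand at positions 189–208.
The product runs from position 106 to position 208, so its length is 208 − 106 + 1 = 103 bp.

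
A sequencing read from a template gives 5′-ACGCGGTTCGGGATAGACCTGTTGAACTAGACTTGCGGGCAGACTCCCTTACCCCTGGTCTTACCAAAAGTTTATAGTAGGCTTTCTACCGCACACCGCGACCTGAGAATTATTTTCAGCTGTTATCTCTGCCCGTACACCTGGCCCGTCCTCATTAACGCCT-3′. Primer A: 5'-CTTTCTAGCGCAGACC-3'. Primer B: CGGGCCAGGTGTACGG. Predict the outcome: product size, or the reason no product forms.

No product — primer A has no binding site in the template.

Primer A (CTTTCTAGCGCAGACC) does not match the top strand, and its reverse complement GGTCTGCGCTAGAAAG does not match either.
With no annealing site for primer A, no amplification occurs.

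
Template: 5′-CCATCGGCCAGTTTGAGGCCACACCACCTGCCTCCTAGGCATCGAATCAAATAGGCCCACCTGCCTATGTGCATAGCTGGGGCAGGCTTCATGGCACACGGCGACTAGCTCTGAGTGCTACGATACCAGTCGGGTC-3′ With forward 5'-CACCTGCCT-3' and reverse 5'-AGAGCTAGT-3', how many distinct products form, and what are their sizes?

Two products: 88 bp, 55 bp

The forward primer CACCTGCCT matches the top strand at positions 25–33, 58–66.
The reverse primer's reverse complement is ACTAGCTCT, matching at positions 104–112.
Each forward site pairs with the reverse site to give a product ending at position 112: sizes 88, 55 bp.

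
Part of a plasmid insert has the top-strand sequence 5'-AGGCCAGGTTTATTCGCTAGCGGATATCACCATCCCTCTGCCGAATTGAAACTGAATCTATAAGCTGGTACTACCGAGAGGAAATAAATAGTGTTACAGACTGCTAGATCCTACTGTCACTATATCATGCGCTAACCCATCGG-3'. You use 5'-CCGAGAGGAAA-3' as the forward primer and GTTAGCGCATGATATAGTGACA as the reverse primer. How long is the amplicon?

63 bp

Scanning the template, CCGAGAGGAAA occurs at positions 74–84; this primer anneals to the bottom strand there with its 3' end pointing downstream.
Reverse complement of the reverse primer: TGTCACTATATCATGCGCTAAC. This occurs on the top strand at positions 115–136.
Amplicon spans positions 74–136: 63 bp.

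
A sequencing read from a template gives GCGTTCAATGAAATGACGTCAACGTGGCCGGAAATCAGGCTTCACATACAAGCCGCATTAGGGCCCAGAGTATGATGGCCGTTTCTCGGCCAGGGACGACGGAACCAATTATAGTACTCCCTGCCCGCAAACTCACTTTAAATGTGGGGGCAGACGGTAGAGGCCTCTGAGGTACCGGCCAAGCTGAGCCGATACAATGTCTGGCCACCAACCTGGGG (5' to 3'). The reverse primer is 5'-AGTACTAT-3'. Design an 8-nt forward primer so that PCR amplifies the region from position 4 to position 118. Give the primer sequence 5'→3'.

The reverse primer's reverse complement ATAGTACT matches the template at positions 111–118; the product starts at position 4.
The forward primer is identical to the top strand over positions 4–11: TTCAATGA.

5'-TTCAATGA-3'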